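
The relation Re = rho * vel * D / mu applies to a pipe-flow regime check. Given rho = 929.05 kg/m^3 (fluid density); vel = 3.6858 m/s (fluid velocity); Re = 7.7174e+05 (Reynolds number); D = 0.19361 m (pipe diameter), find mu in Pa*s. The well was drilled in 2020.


mu = rho * vel * D / Re
mu = 929.05 * 3.6858 * 0.19361 / 7.7174e+05
mu = 0.00085907 Pa*s


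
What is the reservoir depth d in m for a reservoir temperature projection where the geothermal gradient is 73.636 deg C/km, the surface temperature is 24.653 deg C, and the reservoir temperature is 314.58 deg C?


d = (T_res - T_surf) / grad * 1000
d = (314.58 - 24.653) / 73.636 * 1000
d = 3937.3 m


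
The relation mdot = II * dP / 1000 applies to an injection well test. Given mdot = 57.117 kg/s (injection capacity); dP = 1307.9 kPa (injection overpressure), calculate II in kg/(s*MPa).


II = mdot * 1000 / dP
II = 57.117 * 1000 / 1307.9
II = 43.671 kg/(s*MPa)


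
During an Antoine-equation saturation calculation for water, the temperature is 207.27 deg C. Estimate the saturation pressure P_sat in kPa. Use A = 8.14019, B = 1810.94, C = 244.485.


P_sat = 10^(A - B/(C + T)) / 760 * 0.101325
P_sat = 10^(8.14019 - 1810.94/(244.485 + 207.27)) / 760 * 0.101325
P_sat = 1.804745 MPa
Convert: 1.804745 MPa * 1000.0 = 1804.7 kPa
P_sat = 1804.7 kPa


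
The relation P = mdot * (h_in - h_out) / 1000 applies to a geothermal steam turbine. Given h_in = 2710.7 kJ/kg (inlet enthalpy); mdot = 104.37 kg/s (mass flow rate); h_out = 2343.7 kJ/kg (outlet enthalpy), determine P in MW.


P = mdot * (h_in - h_out) / 1000
P = 104.37 * (2710.7 - 2343.7) / 1000
P = 38.304 MW


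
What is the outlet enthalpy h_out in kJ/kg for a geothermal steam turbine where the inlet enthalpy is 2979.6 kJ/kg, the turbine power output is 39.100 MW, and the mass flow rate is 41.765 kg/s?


h_out = h_in - P * 1000 / mdot
h_out = 2979.6 - 39.100 * 1000 / 41.765
h_out = 2043.4 kJ/kg


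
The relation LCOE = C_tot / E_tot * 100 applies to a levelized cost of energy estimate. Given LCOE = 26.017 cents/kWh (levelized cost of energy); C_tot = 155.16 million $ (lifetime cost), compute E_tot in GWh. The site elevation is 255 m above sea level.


E_tot = C_tot / LCOE * 100
E_tot = 155.16 / 26.017 * 100
E_tot = 596.38 GWh


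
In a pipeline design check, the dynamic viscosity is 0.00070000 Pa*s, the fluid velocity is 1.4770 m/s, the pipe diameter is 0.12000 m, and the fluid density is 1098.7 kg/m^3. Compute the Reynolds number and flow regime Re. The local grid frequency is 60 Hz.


Step 1: Re = rho*vel*D/mu = 1098.7*1.477*0.12/0.0007 = 2.7819e+05
Step 2: Re = 2.7819e+05 > 4000, so flow is turbulent.
Re = 2.7819e+05 (turbulent)


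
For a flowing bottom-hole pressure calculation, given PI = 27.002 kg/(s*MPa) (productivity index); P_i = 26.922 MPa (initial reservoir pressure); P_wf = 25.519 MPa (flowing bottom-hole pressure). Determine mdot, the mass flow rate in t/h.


mdot = (P_i - P_wf) * PI
mdot = (26.922 - 25.519) * 27.002
mdot = 37.88381 kg/s
Convert: 37.88381 kg/s * 3.6 = 136.38 t/h
mdot = 136.38 t/h


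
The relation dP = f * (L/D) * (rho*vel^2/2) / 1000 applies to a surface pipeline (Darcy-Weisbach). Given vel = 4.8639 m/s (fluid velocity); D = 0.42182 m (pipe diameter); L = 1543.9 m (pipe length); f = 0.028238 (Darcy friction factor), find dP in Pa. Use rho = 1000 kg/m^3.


dP = f * (L/D) * (rho*vel^2/2) / 1000
dP = 0.028238 * (1543.9/0.42182) * (1000*4.8639^2/2) / 1000
dP = 1222.546 kPa
Convert: 1222.546 kPa * 1000.0 = 1.2225e+06 Pa
dP = 1.2225e+06 Pa


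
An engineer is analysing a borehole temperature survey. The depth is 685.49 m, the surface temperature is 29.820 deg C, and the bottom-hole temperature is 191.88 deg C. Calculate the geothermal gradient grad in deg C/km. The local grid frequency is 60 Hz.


grad = (T_d - T_surf) / d * 1000
grad = (191.88 - 29.820) / 685.49 * 1000
grad = 236.41 deg C/km


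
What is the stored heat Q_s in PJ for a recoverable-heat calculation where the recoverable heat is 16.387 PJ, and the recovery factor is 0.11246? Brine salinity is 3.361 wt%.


Q_s = Q_rec / RF
Q_s = 16.387 / 0.11246
Q_s = 145.71 PJ


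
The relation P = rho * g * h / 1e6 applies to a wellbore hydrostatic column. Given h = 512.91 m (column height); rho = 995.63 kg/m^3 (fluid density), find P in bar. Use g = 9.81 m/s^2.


P = rho * g * h / 1e6
P = 995.63 * 9.81 * 512.91 / 1e6
P = 5.009659 MPa
Convert: 5.009659 MPa * 10.0 = 50.097 bar
P = 50.097 bar


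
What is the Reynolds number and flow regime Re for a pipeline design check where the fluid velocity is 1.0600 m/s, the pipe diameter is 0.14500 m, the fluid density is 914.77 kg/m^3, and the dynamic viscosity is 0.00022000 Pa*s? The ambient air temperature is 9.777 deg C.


Step 1: Re = rho*vel*D/mu = 914.77*1.06*0.145/0.00022 = 6.3909e+05
Step 2: Re = 6.3909e+05 > 4000, so flow is turbulent.
Re = 6.3909e+05 (turbulent)


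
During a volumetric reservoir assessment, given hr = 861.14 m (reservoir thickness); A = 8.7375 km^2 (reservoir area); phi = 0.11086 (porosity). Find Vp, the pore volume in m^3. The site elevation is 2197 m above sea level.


Vp = A * 1e6 * hr * phi
Vp = 8.7375 * 1e6 * 861.14 * 0.11086
Vp = 8.3413e+08 m^3


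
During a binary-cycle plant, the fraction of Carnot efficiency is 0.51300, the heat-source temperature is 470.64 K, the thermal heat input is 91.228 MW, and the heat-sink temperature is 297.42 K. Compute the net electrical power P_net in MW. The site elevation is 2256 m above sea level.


Step 1: eta = (1 - Tc/Th)*f = (1 - 297.42/470.64)*0.513 = 0.1888107
Step 2: P_net = eta * Q_in = 0.1888107 * 91.228 = 17.225 MW
P_net = 17.225 MW


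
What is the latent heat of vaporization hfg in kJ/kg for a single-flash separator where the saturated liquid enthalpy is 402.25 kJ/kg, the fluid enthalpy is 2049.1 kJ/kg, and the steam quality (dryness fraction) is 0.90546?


hfg = (h - hf) / x
hfg = (2049.1 - 402.25) / 0.90546
hfg = 1818.8 kJ/kg


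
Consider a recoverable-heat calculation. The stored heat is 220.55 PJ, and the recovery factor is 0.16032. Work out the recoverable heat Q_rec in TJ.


Q_rec = Q_s * RF
Q_rec = 220.55 * 0.16032
Q_rec = 35.35858 PJ
Convert: 35.35858 PJ * 1000.0 = 35359 TJ
Q_rec = 35359 TJ


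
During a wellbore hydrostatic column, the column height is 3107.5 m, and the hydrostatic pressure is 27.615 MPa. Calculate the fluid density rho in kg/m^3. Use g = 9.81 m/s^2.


rho = P * 1e6 / (g * h)
rho = 27.615 * 1e6 / (9.81 * 3107.5)
rho = 905.87 kg/m^3


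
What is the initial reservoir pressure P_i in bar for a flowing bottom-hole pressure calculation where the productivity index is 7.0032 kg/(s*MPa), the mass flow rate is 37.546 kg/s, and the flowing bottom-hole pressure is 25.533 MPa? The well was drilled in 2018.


P_i = P_wf + mdot / PI
P_i = 25.533 + 37.546 / 7.0032
P_i = 30.89426 MPa
Convert: 30.89426 MPa * 10.0 = 308.94 bar
P_i = 308.94 bar


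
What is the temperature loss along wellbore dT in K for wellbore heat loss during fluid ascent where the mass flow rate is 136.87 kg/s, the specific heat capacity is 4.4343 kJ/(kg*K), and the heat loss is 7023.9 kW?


dT = Q_loss / (mdot * cp)
dT = 7023.9 / (136.87 * 4.4343)
dT = 11.573 K


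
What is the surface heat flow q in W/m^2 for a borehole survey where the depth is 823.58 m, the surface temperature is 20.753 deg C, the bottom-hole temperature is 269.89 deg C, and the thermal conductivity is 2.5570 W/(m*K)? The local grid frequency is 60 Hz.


Step 1: grad = (T_d - T_surf)/d * 1000 = (269.89 - 20.753)/823.58 * 1000 = 302.5049 deg C/km
Step 2: q = k * grad / 1000 = 2.557 * 302.5049 / 1000 = 0.77351 W/m^2
q = 0.77351 W/m^2


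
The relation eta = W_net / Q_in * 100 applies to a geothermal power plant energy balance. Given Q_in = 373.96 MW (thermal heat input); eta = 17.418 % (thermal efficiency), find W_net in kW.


W_net = eta / 100 * Q_in
W_net = 17.418 / 100 * 373.96
W_net = 65.13635 MW
Convert: 65.13635 MW * 1000.0 = 65136 kW
W_net = 65136 kW


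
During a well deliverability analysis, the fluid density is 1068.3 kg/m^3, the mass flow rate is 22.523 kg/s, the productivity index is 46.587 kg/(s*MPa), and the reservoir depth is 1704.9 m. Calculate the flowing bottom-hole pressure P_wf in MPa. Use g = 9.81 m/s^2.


Step 1: P_i = rho*g*h/1e6 = 1068.3*9.81*1704.9/1e6 = 17.86739 MPa
Step 2: P_wf = P_i - mdot/PI = 17.86739 - 22.523/46.587 = 17.384 MPa
P_wf = 17.384 MPa


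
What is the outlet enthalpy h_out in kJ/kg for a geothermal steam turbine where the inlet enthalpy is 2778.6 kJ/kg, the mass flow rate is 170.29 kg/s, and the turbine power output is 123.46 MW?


h_out = h_in - P * 1000 / mdot
h_out = 2778.6 - 123.46 * 1000 / 170.29
h_out = 2053.6 kJ/kg


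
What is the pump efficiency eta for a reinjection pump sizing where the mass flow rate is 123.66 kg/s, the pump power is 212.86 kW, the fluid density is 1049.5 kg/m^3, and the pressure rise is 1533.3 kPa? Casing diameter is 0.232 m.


eta = mdot * dP / (rho * P_pump)
eta = 123.66 * 1533.3 / (1049.5 * 212.86)
eta = 0.84875


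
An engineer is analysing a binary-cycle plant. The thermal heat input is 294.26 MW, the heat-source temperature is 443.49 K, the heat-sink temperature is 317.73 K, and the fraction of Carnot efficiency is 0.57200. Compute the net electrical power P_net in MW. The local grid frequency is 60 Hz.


Step 1: eta = (1 - Tc/Th)*f = (1 - 317.73/443.49)*0.572 = 0.1622014
Step 2: P_net = eta * Q_in = 0.1622014 * 294.26 = 47.729 MW
P_net = 47.729 MW


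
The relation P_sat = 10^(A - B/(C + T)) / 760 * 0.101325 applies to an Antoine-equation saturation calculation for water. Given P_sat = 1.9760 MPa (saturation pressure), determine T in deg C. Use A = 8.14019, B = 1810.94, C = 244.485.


T = B / (A - log10(P_sat * 760 / 0.101325)) - C
T = 1810.94 / (8.14019 - log10(1.9760 * 760 / 0.101325)) - 244.485
T = 211.75 deg C


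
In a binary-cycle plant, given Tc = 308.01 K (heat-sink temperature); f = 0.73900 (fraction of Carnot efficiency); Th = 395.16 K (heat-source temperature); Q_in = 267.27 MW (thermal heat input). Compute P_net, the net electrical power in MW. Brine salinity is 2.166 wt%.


Step 1: eta = (1 - Tc/Th)*f = (1 - 308.01/395.16)*0.739 = 0.1629817
Step 2: P_net = eta * Q_in = 0.1629817 * 267.27 = 43.560 MW
P_net = 43.560 MW


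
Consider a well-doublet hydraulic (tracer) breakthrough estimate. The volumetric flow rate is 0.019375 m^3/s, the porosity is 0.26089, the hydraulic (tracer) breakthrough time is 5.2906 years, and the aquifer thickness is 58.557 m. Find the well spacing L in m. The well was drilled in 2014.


L = sqrt(t_bt*365.25*86400*3*Qv / (pi*hr*phi))
L = sqrt(5.2906*365.25*86400*3*0.019375 / (pi*58.557*0.26089))
L = 449.67 m


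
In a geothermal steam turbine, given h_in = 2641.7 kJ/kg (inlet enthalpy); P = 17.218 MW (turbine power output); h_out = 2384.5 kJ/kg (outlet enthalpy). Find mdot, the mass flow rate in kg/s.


mdot = P * 1000 / (h_in - h_out)
mdot = 17.218 * 1000 / (2641.7 - 2384.5)
mdot = 66.944 kg/s


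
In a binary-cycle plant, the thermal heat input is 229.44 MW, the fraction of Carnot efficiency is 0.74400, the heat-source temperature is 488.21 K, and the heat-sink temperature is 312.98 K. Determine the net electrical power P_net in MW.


Step 1: eta = (1 - Tc/Th)*f = (1 - 312.98/488.21)*0.744 = 0.2670390
Step 2: P_net = eta * Q_in = 0.2670390 * 229.44 = 61.269 MW
P_net = 61.269 MW


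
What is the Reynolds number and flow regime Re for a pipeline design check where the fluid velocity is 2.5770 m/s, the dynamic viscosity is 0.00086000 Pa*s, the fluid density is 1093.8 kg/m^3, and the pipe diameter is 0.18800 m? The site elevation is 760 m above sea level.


Step 1: Re = rho*vel*D/mu = 1093.8*2.577*0.188/0.00086 = 6.1619e+05
Step 2: Re = 6.1619e+05 > 4000, so flow is turbulent.
Re = 6.1619e+05 (turbulent)


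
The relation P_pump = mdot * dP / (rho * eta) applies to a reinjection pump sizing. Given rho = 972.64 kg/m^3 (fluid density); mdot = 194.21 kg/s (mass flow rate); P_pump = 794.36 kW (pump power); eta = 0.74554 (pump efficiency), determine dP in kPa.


dP = P_pump * rho * eta / mdot
dP = 794.36 * 972.64 * 0.74554 / 194.21
dP = 2966.0 kPa


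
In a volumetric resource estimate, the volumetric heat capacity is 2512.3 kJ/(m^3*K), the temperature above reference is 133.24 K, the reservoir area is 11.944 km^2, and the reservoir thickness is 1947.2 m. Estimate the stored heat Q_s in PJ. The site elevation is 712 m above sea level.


Step 1: Vr = A*1e6*hr = 11.944*1e6*1947.2 = 2.325736e+10 m^3
Step 2: Q_s = Vr*rhoc*dT/1e12 = 2.325736e+10*2512.3*133.24/1e12 = 7785.1 PJ
Q_s = 7785.1 PJ


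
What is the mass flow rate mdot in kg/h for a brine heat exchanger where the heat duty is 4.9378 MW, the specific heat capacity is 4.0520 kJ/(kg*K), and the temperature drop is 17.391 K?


mdot = Q * 1000 / (cp * dT)
mdot = 4.9378 * 1000 / (4.0520 * 17.391)
mdot = 70.07119 kg/s
Convert: 70.07119 kg/s * 3600.0 = 2.5226e+05 kg/h
mdot = 2.5226e+05 kg/h


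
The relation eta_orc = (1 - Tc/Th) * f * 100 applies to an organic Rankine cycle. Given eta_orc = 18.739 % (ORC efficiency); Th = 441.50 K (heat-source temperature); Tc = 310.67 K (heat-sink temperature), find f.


f = (eta_orc/100) / (1 - Tc/Th)
f = (18.739/100) / (1 - 310.67/441.50)
f = 0.63237


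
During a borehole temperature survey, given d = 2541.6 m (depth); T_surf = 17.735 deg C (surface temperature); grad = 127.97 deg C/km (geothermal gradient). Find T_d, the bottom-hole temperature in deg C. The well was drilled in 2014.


T_d = T_surf + grad * d / 1000
T_d = 17.735 + 127.97 * 2541.6 / 1000
T_d = 342.98 deg C


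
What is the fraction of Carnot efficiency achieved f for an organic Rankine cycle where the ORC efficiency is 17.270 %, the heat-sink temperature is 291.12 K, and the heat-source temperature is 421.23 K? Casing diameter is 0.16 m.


f = (eta_orc/100) / (1 - Tc/Th)
f = (17.270/100) / (1 - 291.12/421.23)
f = 0.55911


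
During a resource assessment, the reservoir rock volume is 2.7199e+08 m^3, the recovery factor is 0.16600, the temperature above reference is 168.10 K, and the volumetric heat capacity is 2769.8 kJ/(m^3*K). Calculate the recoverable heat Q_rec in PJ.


Step 1: Q_s = Vr*rhoc*dT/1e12 = 2.7199e+08*2769.8*168.1/1e12 = 126.6395 PJ
Step 2: Q_rec = Q_s * RF = 126.6395 * 0.166 = 21.022 PJ
Q_rec = 21.022 PJ


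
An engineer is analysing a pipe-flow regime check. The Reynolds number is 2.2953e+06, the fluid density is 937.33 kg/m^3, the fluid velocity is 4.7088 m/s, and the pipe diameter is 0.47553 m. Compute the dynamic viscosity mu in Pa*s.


mu = rho * vel * D / Re
mu = 937.33 * 4.7088 * 0.47553 / 2.2953e+06
mu = 0.00091441 Pa*s


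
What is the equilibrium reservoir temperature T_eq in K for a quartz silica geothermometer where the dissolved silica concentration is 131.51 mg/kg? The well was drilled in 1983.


T_eq = 1309 / (5.19 - log10(SiO2)) - 273.15
T_eq = 1309 / (5.19 - log10(131.51)) - 273.15
T_eq = 153.0898 deg C
Convert to K: 153.0898 + 273.15 = 426.24 K
T_eq = 426.24 K


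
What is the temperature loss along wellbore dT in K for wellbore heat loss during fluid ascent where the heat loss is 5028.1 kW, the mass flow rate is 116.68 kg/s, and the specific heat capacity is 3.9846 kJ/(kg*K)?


dT = Q_loss / (mdot * cp)
dT = 5028.1 / (116.68 * 3.9846)
dT = 10.815 K


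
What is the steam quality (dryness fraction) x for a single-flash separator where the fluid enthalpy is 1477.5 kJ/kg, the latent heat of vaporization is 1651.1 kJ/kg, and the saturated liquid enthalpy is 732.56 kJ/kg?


x = (h - hf) / hfg
x = (1477.5 - 732.56) / 1651.1
x = 0.45118


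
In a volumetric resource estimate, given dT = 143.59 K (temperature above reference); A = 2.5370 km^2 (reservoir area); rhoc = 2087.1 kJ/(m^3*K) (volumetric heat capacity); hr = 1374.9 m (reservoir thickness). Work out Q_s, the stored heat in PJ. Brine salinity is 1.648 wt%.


Step 1: Vr = A*1e6*hr = 2.537*1e6*1374.9 = 3.488121e+09 m^3
Step 2: Q_s = Vr*rhoc*dT/1e12 = 3.488121e+09*2087.1*143.59/1e12 = 1045.3 PJ
Q_s = 1045.3 PJ


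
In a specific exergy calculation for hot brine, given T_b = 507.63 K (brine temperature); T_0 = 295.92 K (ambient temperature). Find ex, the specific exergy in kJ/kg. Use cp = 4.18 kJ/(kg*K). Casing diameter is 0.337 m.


ex = cp * ((T_b - T_0) - T_0 * ln(T_b/T_0))
ex = 4.18 * ((507.63 - 295.92) - 295.92 * ln(507.63/295.92))
ex = 217.41 kJ/kg


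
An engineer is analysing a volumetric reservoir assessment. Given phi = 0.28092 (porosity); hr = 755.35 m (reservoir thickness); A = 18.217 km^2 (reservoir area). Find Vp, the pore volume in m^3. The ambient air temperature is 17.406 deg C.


Vp = A * 1e6 * hr * phi
Vp = 18.217 * 1e6 * 755.35 * 0.28092
Vp = 3.8655e+09 m^3


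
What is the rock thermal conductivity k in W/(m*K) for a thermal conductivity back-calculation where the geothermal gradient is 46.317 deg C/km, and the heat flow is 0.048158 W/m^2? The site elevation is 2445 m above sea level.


k = q / (grad / 1000)
k = 0.048158 / (46.317 / 1000)
k = 1.0397 W/(m*K)


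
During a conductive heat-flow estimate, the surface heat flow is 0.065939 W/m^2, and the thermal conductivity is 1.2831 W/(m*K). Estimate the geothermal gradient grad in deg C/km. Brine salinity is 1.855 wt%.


grad = q * 1000 / k
grad = 0.065939 * 1000 / 1.2831
grad = 51.390 deg C/km


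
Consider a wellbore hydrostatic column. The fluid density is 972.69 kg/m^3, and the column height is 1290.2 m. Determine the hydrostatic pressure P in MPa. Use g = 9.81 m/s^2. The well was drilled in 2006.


P = rho * g * h / 1e6
P = 972.69 * 9.81 * 1290.2 / 1e6
P = 12.311 MPa


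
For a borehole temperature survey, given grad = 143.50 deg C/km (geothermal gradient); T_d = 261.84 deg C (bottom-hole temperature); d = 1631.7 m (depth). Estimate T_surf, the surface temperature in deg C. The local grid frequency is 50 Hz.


T_surf = T_d - grad * d / 1000
T_surf = 261.84 - 143.50 * 1631.7 / 1000
T_surf = 27.691 deg C


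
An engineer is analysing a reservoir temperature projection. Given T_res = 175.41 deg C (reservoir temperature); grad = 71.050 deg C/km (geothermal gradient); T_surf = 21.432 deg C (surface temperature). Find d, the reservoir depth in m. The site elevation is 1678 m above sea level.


d = (T_res - T_surf) / grad * 1000
d = (175.41 - 21.432) / 71.050 * 1000
d = 2167.2 m


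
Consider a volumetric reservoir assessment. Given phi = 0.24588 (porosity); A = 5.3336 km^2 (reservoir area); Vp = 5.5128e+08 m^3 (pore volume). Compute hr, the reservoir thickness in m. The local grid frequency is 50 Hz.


hr = Vp / (A * 1e6 * phi)
hr = 5.5128e+08 / (5.3336 * 1e6 * 0.24588)
hr = 420.37 m


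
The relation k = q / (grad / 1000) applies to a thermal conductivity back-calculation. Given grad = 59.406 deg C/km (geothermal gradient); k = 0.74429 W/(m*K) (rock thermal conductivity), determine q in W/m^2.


q = k * grad / 1000
q = 0.74429 * 59.406 / 1000
q = 0.044215 W/m^2


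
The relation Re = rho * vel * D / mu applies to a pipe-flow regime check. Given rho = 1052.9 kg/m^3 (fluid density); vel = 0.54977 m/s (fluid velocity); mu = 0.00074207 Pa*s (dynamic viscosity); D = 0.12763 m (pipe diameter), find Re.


Re = rho * vel * D / mu
Re = 1052.9 * 0.54977 * 0.12763 / 0.00074207
Re = 99558


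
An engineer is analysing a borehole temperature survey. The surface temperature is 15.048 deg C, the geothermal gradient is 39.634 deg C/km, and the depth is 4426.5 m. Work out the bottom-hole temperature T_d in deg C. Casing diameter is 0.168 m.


T_d = T_surf + grad * d / 1000
T_d = 15.048 + 39.634 * 4426.5 / 1000
T_d = 190.49 deg C


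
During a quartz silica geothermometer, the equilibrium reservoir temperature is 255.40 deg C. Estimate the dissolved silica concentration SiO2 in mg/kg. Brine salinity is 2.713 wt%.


SiO2 = 10^(5.19 - 1309/(T_eq + 273.15))
SiO2 = 10^(5.19 - 1309/(255.40 + 273.15))
SiO2 = 516.91 mg/kg


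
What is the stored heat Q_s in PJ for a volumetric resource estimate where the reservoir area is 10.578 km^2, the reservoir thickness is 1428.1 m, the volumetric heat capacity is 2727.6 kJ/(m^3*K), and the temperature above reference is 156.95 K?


Step 1: Vr = A*1e6*hr = 10.578*1e6*1428.1 = 1.510644e+10 m^3
Step 2: Q_s = Vr*rhoc*dT/1e12 = 1.510644e+10*2727.6*156.95/1e12 = 6467.0 PJ
Q_s = 6467.0 PJ


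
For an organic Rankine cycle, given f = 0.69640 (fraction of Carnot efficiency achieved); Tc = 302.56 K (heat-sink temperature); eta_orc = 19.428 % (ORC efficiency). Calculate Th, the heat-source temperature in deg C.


Th = Tc / (1 - (eta_orc/100)/f)
Th = 302.56 / (1 - (19.428/100)/0.69640)
Th = 419.6264 K
Convert to deg C: 419.6264 - 273.15 = 146.48 deg C
Th = 146.48 deg C


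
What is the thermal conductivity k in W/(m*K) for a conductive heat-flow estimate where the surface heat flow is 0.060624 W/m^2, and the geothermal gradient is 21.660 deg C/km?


k = q * 1000 / grad
k = 0.060624 * 1000 / 21.660
k = 2.7989 W/(m*K)


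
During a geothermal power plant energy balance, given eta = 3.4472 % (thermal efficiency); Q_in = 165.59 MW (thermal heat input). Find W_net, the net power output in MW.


W_net = eta / 100 * Q_in
W_net = 3.4472 / 100 * 165.59
W_net = 5.7082 MW


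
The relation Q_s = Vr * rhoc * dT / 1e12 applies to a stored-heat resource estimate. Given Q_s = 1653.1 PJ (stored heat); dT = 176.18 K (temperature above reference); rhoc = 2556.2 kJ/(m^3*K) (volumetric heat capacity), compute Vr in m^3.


Vr = Q_s * 1e12 / (rhoc * dT)
Vr = 1653.1 * 1e12 / (2556.2 * 176.18)
Vr = 3.6707e+09 m^3


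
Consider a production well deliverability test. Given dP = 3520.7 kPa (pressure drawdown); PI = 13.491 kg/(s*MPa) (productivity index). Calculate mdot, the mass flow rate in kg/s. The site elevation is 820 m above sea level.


mdot = PI * dP / 1000
mdot = 13.491 * 3520.7 / 1000
mdot = 47.498 kg/s


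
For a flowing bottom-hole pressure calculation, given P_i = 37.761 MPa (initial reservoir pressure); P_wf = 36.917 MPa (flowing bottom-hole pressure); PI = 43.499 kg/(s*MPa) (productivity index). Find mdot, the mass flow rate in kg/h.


mdot = (P_i - P_wf) * PI
mdot = (37.761 - 36.917) * 43.499
mdot = 36.71316 kg/s
Convert: 36.71316 kg/s * 3600.0 = 1.3217e+05 kg/h
mdot = 1.3217e+05 kg/h


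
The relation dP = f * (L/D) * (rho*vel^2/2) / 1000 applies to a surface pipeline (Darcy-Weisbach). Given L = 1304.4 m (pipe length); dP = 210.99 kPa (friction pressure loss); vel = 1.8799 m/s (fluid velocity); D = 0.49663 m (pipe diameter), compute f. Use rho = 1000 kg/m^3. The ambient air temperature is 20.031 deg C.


f = dP*1000 / ((L/D)*(rho*vel^2/2))
f = 210.99*1000 / ((1304.4/0.49663)*(1000*1.8799^2/2))
f = 0.045462


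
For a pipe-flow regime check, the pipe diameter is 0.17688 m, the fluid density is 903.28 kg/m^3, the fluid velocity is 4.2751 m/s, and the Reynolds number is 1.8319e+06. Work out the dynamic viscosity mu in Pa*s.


mu = rho * vel * D / Re
mu = 903.28 * 4.2751 * 0.17688 / 1.8319e+06
mu = 0.00037286 Pa*s


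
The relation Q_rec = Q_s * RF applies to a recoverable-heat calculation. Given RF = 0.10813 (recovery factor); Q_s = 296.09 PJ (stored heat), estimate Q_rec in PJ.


Q_rec = Q_s * RF
Q_rec = 296.09 * 0.10813
Q_rec = 32.016 PJ


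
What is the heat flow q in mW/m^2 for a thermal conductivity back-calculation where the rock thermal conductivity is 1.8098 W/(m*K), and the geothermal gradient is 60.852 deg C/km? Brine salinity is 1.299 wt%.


q = k * grad / 1000
q = 1.8098 * 60.852 / 1000
q = 0.1101299 W/m^2
Convert: 0.1101299 W/m^2 * 1000.0 = 110.13 mW/m^2
q = 110.13 mW/m^2


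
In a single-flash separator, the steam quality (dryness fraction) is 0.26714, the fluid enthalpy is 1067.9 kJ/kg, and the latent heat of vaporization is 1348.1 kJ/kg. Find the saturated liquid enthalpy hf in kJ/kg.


hf = h - x * hfg
hf = 1067.9 - 0.26714 * 1348.1
hf = 707.77 kJ/kg


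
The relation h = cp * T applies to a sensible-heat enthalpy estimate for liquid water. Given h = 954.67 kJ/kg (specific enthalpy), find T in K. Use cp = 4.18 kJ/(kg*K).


T = h / cp
T = 954.67 / 4.18
T = 228.3900 deg C
Convert to K: 228.3900 + 273.15 = 501.54 K
T = 501.54 K


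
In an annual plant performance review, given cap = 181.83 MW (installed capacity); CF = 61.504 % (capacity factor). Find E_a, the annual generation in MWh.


E_a = CF / 100 * cap * 8760
E_a = 61.504 / 100 * 181.83 * 8760
E_a = 9.7965e+05 MWh


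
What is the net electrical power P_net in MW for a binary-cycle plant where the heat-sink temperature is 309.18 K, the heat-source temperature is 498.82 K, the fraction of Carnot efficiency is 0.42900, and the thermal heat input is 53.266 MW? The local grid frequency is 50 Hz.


Step 1: eta = (1 - Tc/Th)*f = (1 - 309.18/498.82)*0.429 = 0.1630960
Step 2: P_net = eta * Q_in = 0.1630960 * 53.266 = 8.6875 MW
P_net = 8.6875 MW


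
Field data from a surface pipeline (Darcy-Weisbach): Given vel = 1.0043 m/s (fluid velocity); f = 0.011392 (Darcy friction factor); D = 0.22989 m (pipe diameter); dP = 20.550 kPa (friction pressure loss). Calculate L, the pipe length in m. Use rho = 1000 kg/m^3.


L = dP*1000*D / (f*rho*vel^2/2)
L = 20.550*1000*0.22989 / (0.011392*1000*1.0043^2/2)
L = 822.31 m


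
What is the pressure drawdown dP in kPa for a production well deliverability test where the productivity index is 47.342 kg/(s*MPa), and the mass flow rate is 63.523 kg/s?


dP = mdot * 1000 / PI
dP = 63.523 * 1000 / 47.342
dP = 1341.8 kPa


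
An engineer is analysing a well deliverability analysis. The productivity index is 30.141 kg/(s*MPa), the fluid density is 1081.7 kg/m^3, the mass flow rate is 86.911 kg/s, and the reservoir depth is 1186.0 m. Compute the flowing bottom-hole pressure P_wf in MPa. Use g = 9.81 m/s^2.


Step 1: P_i = rho*g*h/1e6 = 1081.7*9.81*1186.0/1e6 = 12.58521 MPa
Step 2: P_wf = P_i - mdot/PI = 12.58521 - 86.911/30.141 = 9.7017 MPa
P_wf = 9.7017 MPa


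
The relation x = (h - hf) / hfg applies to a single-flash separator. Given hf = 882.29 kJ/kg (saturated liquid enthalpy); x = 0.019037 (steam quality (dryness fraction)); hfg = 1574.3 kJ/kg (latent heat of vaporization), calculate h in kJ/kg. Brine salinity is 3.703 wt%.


h = hf + x * hfg
h = 882.29 + 0.019037 * 1574.3
h = 912.26 kJ/kg


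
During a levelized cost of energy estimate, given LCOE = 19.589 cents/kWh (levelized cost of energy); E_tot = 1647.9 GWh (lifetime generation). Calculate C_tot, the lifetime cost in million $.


C_tot = LCOE / 100 * E_tot
C_tot = 19.589 / 100 * 1647.9
C_tot = 322.81 million $


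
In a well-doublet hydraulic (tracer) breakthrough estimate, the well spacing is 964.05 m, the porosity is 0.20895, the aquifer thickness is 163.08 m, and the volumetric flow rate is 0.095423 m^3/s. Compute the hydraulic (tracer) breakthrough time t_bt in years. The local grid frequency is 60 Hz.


t_bt = pi * hr * phi * L^2 / (3 * Qv) / (365.25*86400)
t_bt = pi * 163.08 * 0.20895 * 964.05^2 / (3 * 0.095423) / (365.25*86400)
t_bt = 11.013 years


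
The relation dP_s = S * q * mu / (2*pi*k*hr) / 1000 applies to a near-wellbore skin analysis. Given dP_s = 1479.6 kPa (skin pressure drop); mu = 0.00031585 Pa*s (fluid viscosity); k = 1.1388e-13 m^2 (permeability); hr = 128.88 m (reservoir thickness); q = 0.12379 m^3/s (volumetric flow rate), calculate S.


S = dP_s * 1000 * 2*pi*k*hr / (q*mu)
S = 1479.6 * 1000 * 2*pi*1.1388e-13*128.88 / (0.12379*0.00031585)
S = 3.4897


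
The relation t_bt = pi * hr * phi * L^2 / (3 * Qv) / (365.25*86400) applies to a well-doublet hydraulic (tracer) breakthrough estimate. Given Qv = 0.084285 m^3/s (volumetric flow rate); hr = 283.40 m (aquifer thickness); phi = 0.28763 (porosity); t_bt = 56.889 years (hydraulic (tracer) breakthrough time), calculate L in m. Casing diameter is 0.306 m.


L = sqrt(t_bt*365.25*86400*3*Qv / (pi*hr*phi))
L = sqrt(56.889*365.25*86400*3*0.084285 / (pi*283.40*0.28763))
L = 1331.4 m


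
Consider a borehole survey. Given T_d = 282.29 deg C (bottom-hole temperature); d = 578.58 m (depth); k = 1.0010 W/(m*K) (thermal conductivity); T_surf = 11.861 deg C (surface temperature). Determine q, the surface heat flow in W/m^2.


Step 1: grad = (T_d - T_surf)/d * 1000 = (282.29 - 11.861)/578.58 * 1000 = 467.4012 deg C/km
Step 2: q = k * grad / 1000 = 1.001 * 467.4012 / 1000 = 0.46787 W/m^2
q = 0.46787 W/m^2


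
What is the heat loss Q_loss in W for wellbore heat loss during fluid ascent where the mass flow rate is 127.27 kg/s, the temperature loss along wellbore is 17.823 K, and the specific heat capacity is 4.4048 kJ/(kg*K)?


Q_loss = mdot * cp * dT
Q_loss = 127.27 * 4.4048 * 17.823
Q_loss = 9991.554 kW
Convert: 9991.554 kW * 1000.0 = 9.9916e+06 W
Q_loss = 9.9916e+06 W


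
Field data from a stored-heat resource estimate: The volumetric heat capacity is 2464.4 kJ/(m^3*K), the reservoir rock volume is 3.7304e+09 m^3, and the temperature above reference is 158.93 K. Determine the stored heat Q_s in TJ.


Q_s = Vr * rhoc * dT / 1e12
Q_s = 3.7304e+09 * 2464.4 * 158.93 / 1e12
Q_s = 1461.075 PJ
Convert: 1461.075 PJ * 1000.0 = 1.4611e+06 TJ
Q_s = 1.4611e+06 TJ


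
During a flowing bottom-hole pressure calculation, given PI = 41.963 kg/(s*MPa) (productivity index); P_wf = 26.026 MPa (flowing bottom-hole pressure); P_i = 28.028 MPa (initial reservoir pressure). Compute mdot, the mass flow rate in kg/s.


mdot = (P_i - P_wf) * PI
mdot = (28.028 - 26.026) * 41.963
mdot = 84.010 kg/s


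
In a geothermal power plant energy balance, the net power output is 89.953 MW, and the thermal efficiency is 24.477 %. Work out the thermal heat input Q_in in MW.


Q_in = W_net / (eta / 100)
Q_in = 89.953 / (24.477 / 100)
Q_in = 367.50 MW


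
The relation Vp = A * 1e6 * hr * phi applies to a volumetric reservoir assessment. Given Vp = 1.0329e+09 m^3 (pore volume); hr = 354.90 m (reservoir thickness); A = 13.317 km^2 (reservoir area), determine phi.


phi = Vp / (A * 1e6 * hr)
phi = 1.0329e+09 / (13.317 * 1e6 * 354.90)
phi = 0.21855


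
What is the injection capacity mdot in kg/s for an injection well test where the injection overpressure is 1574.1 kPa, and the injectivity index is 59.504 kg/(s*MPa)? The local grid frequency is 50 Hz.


mdot = II * dP / 1000
mdot = 59.504 * 1574.1 / 1000
mdot = 93.665 kg/s


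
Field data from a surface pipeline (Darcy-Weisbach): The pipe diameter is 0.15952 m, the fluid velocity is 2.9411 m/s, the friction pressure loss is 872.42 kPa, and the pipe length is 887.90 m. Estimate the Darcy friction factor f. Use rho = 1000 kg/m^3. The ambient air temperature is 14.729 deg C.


f = dP*1000 / ((L/D)*(rho*vel^2/2))
f = 872.42*1000 / ((887.90/0.15952)*(1000*2.9411^2/2))
f = 0.036240


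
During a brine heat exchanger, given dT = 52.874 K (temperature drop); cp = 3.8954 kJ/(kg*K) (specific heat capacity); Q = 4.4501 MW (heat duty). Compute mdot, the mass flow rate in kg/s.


mdot = Q * 1000 / (cp * dT)
mdot = 4.4501 * 1000 / (3.8954 * 52.874)
mdot = 21.606 kg/s


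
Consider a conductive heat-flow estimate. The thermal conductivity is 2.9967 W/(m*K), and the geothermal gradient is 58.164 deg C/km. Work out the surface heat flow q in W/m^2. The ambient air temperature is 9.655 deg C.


q = k * grad / 1000
q = 2.9967 * 58.164 / 1000
q = 0.17430 W/m^2


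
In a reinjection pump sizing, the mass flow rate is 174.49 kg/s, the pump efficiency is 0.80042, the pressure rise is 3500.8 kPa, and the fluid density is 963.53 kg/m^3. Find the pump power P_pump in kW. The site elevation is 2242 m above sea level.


P_pump = mdot * dP / (rho * eta)
P_pump = 174.49 * 3500.8 / (963.53 * 0.80042)
P_pump = 792.05 kW


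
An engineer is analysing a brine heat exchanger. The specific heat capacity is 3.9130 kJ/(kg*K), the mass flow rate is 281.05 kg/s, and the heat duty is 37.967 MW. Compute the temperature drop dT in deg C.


dT = Q * 1000 / (mdot * cp)
dT = 37.967 * 1000 / (281.05 * 3.9130)
dT = 34.52334 K
Convert (temperature difference, 1 K = 1 deg C): 34.52334 K = 34.52334 deg C
dT = 34.523 deg C


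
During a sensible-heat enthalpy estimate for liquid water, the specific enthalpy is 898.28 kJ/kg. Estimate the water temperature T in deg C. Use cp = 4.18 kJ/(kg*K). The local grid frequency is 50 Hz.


T = h / cp
T = 898.28 / 4.18
T = 214.90 deg C


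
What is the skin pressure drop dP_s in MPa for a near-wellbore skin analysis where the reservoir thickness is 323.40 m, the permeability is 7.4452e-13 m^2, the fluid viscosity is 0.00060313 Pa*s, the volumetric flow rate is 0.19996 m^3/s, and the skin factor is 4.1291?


dP_s = S * q * mu / (2*pi*k*hr) / 1000
dP_s = 4.1291 * 0.19996 * 0.00060313 / (2*pi*7.4452e-13*323.40) / 1000
dP_s = 329.1647 kPa
Convert: 329.1647 kPa * 0.001 = 0.32916 MPa
dP_s = 0.32916 MPa


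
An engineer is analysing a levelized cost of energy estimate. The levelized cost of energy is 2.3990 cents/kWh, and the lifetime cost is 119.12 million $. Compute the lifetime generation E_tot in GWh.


E_tot = C_tot / LCOE * 100
E_tot = 119.12 / 2.3990 * 100
E_tot = 4965.4 GWh


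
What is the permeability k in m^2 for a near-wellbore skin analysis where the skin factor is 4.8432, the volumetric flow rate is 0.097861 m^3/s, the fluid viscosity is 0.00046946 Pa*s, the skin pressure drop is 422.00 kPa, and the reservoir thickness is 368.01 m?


k = S*q*mu / (2*pi*dP_s*1000*hr)
k = 4.8432*0.097861*0.00046946 / (2*pi*422.00*1000*368.01)
k = 2.2803e-13 m^2


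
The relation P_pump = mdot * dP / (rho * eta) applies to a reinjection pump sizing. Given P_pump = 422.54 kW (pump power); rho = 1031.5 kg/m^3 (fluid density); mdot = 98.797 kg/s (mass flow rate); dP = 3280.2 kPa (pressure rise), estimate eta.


eta = mdot * dP / (rho * P_pump)
eta = 98.797 * 3280.2 / (1031.5 * 422.54)
eta = 0.74354


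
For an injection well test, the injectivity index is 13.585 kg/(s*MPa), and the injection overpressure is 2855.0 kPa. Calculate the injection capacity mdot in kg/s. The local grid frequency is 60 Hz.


mdot = II * dP / 1000
mdot = 13.585 * 2855.0 / 1000
mdot = 38.785 kg/s


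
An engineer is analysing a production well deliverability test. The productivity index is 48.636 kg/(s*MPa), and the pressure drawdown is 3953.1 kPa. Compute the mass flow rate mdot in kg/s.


mdot = PI * dP / 1000
mdot = 48.636 * 3953.1 / 1000
mdot = 192.26 kg/s


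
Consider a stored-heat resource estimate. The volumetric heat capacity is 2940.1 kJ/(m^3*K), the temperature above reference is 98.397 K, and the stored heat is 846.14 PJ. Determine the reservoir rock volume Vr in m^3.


Vr = Q_s * 1e12 / (rhoc * dT)
Vr = 846.14 * 1e12 / (2940.1 * 98.397)
Vr = 2.9248e+09 m^3


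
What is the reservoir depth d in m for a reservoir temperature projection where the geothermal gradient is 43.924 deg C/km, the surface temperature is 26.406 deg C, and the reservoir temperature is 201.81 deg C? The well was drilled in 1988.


d = (T_res - T_surf) / grad * 1000
d = (201.81 - 26.406) / 43.924 * 1000
d = 3993.4 m


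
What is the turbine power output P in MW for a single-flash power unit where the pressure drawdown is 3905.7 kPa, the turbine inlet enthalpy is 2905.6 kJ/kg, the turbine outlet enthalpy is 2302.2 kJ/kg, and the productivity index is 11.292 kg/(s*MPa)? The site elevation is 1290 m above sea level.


Step 1: mdot = PI * dP / 1000 = 11.292 * 3905.7 / 1000 = 44.10316 kg/s
Step 2: P = mdot*(h_in - h_out)/1000 = 44.10316*(2905.6 - 2302.2)/1000 = 26.612 MW
P = 26.612 MW


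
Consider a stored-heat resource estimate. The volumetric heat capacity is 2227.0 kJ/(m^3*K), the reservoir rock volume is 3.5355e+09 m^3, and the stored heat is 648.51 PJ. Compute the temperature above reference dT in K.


dT = Q_s * 1e12 / (Vr * rhoc)
dT = 648.51 * 1e12 / (3.5355e+09 * 2227.0)
dT = 82.366 K


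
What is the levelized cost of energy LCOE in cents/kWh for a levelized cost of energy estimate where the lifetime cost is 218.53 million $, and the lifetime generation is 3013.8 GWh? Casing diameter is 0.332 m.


LCOE = C_tot / E_tot * 100
LCOE = 218.53 / 3013.8 * 100
LCOE = 7.2510 cents/kWh


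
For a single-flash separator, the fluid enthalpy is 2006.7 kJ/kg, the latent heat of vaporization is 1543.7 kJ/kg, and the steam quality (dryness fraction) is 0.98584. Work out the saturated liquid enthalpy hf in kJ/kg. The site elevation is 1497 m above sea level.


hf = h - x * hfg
hf = 2006.7 - 0.98584 * 1543.7
hf = 484.86 kJ/kg


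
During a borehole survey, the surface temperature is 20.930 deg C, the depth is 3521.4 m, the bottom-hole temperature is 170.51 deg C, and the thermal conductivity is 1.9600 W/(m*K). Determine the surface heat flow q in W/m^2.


Step 1: grad = (T_d - T_surf)/d * 1000 = (170.51 - 20.93)/3521.4 * 1000 = 42.47742 deg C/km
Step 2: q = k * grad / 1000 = 1.96 * 42.47742 / 1000 = 0.083256 W/m^2
q = 0.083256 W/m^2


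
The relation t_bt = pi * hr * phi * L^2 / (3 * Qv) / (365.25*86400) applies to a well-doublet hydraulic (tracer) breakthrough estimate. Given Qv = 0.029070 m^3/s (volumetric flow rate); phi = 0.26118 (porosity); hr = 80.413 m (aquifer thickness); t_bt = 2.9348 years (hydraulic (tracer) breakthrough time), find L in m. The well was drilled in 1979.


L = sqrt(t_bt*365.25*86400*3*Qv / (pi*hr*phi))
L = sqrt(2.9348*365.25*86400*3*0.029070 / (pi*80.413*0.26118))
L = 349.88 m


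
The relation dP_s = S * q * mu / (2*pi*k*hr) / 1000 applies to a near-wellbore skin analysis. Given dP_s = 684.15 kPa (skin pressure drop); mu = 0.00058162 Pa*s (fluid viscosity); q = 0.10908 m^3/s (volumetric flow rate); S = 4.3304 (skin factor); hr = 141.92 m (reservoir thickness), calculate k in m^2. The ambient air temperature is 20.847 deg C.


k = S*q*mu / (2*pi*dP_s*1000*hr)
k = 4.3304*0.10908*0.00058162 / (2*pi*684.15*1000*141.92)
k = 4.5034e-13 m^2


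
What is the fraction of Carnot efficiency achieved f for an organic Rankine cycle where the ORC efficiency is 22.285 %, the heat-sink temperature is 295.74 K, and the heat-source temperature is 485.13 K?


f = (eta_orc/100) / (1 - Tc/Th)
f = (22.285/100) / (1 - 295.74/485.13)
f = 0.57084


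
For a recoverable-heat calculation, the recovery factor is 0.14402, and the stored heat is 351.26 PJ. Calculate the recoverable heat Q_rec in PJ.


Q_rec = Q_s * RF
Q_rec = 351.26 * 0.14402
Q_rec = 50.588 PJ


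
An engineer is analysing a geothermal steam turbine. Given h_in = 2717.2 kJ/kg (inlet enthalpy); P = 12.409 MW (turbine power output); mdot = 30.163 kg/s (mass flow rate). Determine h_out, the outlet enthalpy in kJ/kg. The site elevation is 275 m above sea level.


h_out = h_in - P * 1000 / mdot
h_out = 2717.2 - 12.409 * 1000 / 30.163
h_out = 2305.8 kJ/kg


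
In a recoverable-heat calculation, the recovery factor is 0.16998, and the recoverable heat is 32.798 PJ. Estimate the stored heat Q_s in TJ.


Q_s = Q_rec / RF
Q_s = 32.798 / 0.16998
Q_s = 192.9521 PJ
Convert: 192.9521 PJ * 1000.0 = 1.9295e+05 TJ
Q_s = 1.9295e+05 TJ


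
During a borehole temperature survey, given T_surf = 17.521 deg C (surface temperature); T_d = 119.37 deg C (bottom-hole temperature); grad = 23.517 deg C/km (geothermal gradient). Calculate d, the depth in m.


d = (T_d - T_surf) / grad * 1000
d = (119.37 - 17.521) / 23.517 * 1000
d = 4330.9 m


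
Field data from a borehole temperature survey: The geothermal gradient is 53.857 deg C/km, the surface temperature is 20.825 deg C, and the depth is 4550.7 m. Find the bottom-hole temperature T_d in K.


T_d = T_surf + grad * d / 1000
T_d = 20.825 + 53.857 * 4550.7 / 1000
T_d = 265.9120 deg C
Convert to K: 265.9120 + 273.15 = 539.06 K
T_d = 539.06 K


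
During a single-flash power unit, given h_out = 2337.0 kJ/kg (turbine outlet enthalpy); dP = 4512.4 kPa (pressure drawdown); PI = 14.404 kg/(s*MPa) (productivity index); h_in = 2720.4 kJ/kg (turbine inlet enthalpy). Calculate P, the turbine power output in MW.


Step 1: mdot = PI * dP / 1000 = 14.404 * 4512.4 / 1000 = 64.99661 kg/s
Step 2: P = mdot*(h_in - h_out)/1000 = 64.99661*(2720.4 - 2337.0)/1000 = 24.920 MW
P = 24.920 MW
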